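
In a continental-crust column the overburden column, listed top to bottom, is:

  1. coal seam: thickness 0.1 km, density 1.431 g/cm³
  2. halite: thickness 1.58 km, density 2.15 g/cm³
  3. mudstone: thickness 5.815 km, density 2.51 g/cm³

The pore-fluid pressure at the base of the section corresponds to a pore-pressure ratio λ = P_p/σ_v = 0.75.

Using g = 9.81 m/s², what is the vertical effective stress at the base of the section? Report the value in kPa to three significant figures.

Overburden (lithostatic) stress σ_v:
coal seam: 1431 kg/m³ × 9.81 m/s² × 100 m = 1.404×10^6 Pa = 1.404 MPa
halite: 2150 kg/m³ × 9.81 m/s² × 1580 m = 3.332×10^7 Pa = 33.32 MPa
mudstone: 2510 kg/m³ × 9.81 m/s² × 5815 m = 1.432×10^8 Pa = 143.2 MPa
Total = 1.404 + 33.32 + 143.2 = 177.91 MPa
Pore pressure P_p = λ·σ_v = 0.75 × 177.9 MPa = 133.4 MPa
Effective stress σ' = σ_v − P_p = 177.9 − 133.4 = 44.478 MPa = 44478 kPa

44500 kPa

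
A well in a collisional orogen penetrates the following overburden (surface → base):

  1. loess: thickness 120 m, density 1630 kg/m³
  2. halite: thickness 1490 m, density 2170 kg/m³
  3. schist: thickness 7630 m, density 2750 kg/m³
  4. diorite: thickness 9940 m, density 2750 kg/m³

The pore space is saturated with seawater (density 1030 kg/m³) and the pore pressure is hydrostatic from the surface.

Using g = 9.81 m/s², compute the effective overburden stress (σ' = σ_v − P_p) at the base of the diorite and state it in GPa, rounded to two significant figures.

0.31 GPa

Overburden (lithostatic) stress σ_v:
loess: 1630 kg/m³ × 9.81 m/s² × 120 m = 1.919×10^6 Pa = 1.919 MPa
halite: 2170 kg/m³ × 9.81 m/s² × 1490 m = 3.172×10^7 Pa = 31.72 MPa
schist: 2750 kg/m³ × 9.81 m/s² × 7630 m = 2.058×10^8 Pa = 205.8 MPa
diorite: 2750 kg/m³ × 9.81 m/s² × 9940 m = 2.682×10^8 Pa = 268.2 MPa
Total = 1.919 + 31.72 + 205.8 + 268.2 = 507.63 MPa
Pore pressure P_p = 1030 kg/m³ × 9.81 m/s² × 19180 m = 1.938×10^8 Pa = 193.8 MPa
Effective stress σ' = σ_v − P_p = 507.6 − 193.8 = 313.83 MPa = 0.31383 GPa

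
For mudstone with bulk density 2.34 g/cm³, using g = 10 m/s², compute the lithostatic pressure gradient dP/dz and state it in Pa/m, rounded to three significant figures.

23400 Pa/m

dP/dz = ρg = 2340 kg/m³ × 10 m/s² = 23400 Pa/m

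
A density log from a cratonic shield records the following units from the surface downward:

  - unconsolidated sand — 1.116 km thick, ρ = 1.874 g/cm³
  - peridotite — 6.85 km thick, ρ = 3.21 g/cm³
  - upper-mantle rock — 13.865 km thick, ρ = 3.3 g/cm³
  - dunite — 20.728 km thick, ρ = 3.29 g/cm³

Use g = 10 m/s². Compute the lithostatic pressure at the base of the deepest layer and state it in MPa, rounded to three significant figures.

1380 MPa

unconsolidated sand: 1874 kg/m³ × 10 m/s² × 1116 m = 2.091×10^7 Pa = 20.91 MPa
peridotite: 3210 kg/m³ × 10 m/s² × 6850 m = 2.199×10^8 Pa = 219.9 MPa
upper-mantle rock: 3300 kg/m³ × 10 m/s² × 13865 m = 4.575×10^8 Pa = 457.5 MPa
dunite: 3290 kg/m³ × 10 m/s² × 20728 m = 6.820×10^8 Pa = 682.0 MPa
Total = 20.91 + 219.9 + 457.5 + 682.0 = 1380.3 MPa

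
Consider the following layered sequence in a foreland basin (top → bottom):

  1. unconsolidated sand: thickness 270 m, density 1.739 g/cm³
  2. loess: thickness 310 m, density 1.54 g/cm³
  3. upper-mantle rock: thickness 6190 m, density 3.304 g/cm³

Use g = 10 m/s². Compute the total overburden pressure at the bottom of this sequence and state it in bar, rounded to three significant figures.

unconsolidated sand: 1739 kg/m³ × 10 m/s² × 270 m = 4.695×10^6 Pa = 46.95 bar
loess: 1540 kg/m³ × 10 m/s² × 310 m = 4.774×10^6 Pa = 47.74 bar
upper-mantle rock: 3304 kg/m³ × 10 m/s² × 6190 m = 2.045×10^8 Pa = 2045 bar
Total = 46.95 + 47.74 + 2045 = 2139.9 bar

2140 bar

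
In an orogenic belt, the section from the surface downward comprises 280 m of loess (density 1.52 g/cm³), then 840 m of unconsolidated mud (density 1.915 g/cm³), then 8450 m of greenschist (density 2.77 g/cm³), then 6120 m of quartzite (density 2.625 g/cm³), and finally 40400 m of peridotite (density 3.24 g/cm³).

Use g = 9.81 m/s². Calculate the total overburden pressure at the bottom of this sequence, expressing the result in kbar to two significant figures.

loess: 1520 kg/m³ × 9.81 m/s² × 280 m = 4.175×10^6 Pa = 0.04175 kbar
unconsolidated mud: 1915 kg/m³ × 9.81 m/s² × 840 m = 1.578×10^7 Pa = 0.1578 kbar
greenschist: 2770 kg/m³ × 9.81 m/s² × 8450 m = 2.296×10^8 Pa = 2.296 kbar
quartzite: 2625 kg/m³ × 9.81 m/s² × 6120 m = 1.576×10^8 Pa = 1.576 kbar
peridotite: 3240 kg/m³ × 9.81 m/s² × 40400 m = 1.284×10^9 Pa = 12.84 kbar
Total = 0.04175 + 0.1578 + 2.296 + 1.576 + 12.84 = 16.913 kbar

17 kbar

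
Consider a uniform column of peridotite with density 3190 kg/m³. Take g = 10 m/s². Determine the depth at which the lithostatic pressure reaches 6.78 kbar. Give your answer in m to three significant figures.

h = P/(ρg) = 6.78 kbar / (3190 kg/m³ × 10 m/s²) = 6.780×10^8 Pa / 31900 Pa/m = 21254 m

21300 m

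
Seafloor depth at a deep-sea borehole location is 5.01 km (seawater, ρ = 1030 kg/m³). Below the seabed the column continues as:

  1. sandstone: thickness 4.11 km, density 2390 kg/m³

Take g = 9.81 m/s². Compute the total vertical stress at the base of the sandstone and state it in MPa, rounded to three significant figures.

147 MPa

seawater: 1030 kg/m³ × 9.81 m/s² × 5010 m = 5.062×10^7 Pa = 50.62 MPa
sandstone: 2390 kg/m³ × 9.81 m/s² × 4110 m = 9.636×10^7 Pa = 96.36 MPa
Total = 50.62 + 96.36 = 146.99 MPa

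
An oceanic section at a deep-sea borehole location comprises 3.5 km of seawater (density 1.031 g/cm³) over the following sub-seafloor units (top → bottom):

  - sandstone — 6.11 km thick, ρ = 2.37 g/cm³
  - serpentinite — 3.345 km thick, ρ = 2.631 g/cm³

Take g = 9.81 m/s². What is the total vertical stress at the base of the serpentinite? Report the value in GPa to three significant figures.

seawater: 1031 kg/m³ × 9.81 m/s² × 3500 m = 3.540×10^7 Pa = 0.03540 GPa
sandstone: 2370 kg/m³ × 9.81 m/s² × 6110 m = 1.421×10^8 Pa = 0.1421 GPa
serpentinite: 2631 kg/m³ × 9.81 m/s² × 3345 m = 8.633×10^7 Pa = 0.08633 GPa
Total = 0.03540 + 0.1421 + 0.08633 = 0.26379 GPa

0.264 GPa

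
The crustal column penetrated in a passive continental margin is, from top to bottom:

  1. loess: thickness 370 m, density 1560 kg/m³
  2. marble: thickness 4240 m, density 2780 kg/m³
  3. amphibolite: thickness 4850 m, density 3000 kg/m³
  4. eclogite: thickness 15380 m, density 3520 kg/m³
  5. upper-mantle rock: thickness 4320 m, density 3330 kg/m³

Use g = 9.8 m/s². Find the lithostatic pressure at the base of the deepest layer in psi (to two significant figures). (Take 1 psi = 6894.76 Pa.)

140000 psi

loess: 1560 kg/m³ × 9.8 m/s² × 370 m = 5.657×10^6 Pa = 820.4 psi
marble: 2780 kg/m³ × 9.8 m/s² × 4240 m = 1.155×10^8 Pa = 16754 psi
amphibolite: 3000 kg/m³ × 9.8 m/s² × 4850 m = 1.426×10^8 Pa = 20681 psi
eclogite: 3520 kg/m³ × 9.8 m/s² × 15380 m = 5.305×10^8 Pa = 76950 psi
upper-mantle rock: 3330 kg/m³ × 9.8 m/s² × 4320 m = 1.410×10^8 Pa = 20447 psi
Total = 820.4 + 16754 + 20681 + 76950 + 20447 = 1.3565×10^5 psi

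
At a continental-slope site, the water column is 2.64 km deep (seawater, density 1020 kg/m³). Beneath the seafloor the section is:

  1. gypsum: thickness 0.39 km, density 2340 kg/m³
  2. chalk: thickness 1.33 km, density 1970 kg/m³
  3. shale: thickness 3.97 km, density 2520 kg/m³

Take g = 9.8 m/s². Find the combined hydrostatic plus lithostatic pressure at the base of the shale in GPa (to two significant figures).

seawater: 1020 kg/m³ × 9.8 m/s² × 2640 m = 2.639×10^7 Pa = 0.02639 GPa
gypsum: 2340 kg/m³ × 9.8 m/s² × 390 m = 8.943×10^6 Pa = 8.943×10^-3 GPa
chalk: 1970 kg/m³ × 9.8 m/s² × 1330 m = 2.568×10^7 Pa = 0.02568 GPa
shale: 2520 kg/m³ × 9.8 m/s² × 3970 m = 9.804×10^7 Pa = 0.09804 GPa
Total = 0.02639 + 8.943×10^-3 + 0.02568 + 0.09804 = 0.15905 GPa

0.16 GPa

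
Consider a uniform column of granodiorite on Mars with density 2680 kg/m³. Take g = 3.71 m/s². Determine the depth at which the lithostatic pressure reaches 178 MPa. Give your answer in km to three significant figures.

h = P/(ρg) = 178 MPa / (2680 kg/m³ × 3.71 m/s²) = 1.780×10^8 Pa / 9942.8 Pa/m = 17902 m
= 17.902 km

17.9 km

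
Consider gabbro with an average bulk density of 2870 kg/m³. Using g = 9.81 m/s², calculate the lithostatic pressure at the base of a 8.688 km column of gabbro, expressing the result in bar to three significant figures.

gabbro: 2870 kg/m³ × 9.81 m/s² × 8688 m = 2.446×10^8 Pa = 2446 bar

2450 bar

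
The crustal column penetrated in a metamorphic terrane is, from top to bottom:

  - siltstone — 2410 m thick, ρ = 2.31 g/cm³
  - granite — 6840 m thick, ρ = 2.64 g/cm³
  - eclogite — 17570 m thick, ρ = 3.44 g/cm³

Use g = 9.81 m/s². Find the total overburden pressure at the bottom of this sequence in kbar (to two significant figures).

siltstone: 2310 kg/m³ × 9.81 m/s² × 2410 m = 5.461×10^7 Pa = 0.5461 kbar
granite: 2640 kg/m³ × 9.81 m/s² × 6840 m = 1.771×10^8 Pa = 1.771 kbar
eclogite: 3440 kg/m³ × 9.81 m/s² × 17570 m = 5.929×10^8 Pa = 5.929 kbar
Total = 0.5461 + 1.771 + 5.929 = 8.2468 kbar

8.2 kbar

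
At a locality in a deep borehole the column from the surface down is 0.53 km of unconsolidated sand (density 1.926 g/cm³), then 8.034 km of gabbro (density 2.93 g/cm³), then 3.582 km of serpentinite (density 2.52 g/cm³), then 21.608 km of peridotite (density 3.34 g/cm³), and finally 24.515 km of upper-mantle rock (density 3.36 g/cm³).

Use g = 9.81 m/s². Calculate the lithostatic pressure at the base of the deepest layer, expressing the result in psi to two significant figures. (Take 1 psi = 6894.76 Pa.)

270000 psi

unconsolidated sand: 1926 kg/m³ × 9.81 m/s² × 530 m = 1.001×10^7 Pa = 1452 psi
gabbro: 2930 kg/m³ × 9.81 m/s² × 8034 m = 2.309×10^8 Pa = 33493 psi
serpentinite: 2520 kg/m³ × 9.81 m/s² × 3582 m = 8.855×10^7 Pa = 12843 psi
peridotite: 3340 kg/m³ × 9.81 m/s² × 21608 m = 7.080×10^8 Pa = 1.027×10^5 psi
upper-mantle rock: 3360 kg/m³ × 9.81 m/s² × 24515 m = 8.081×10^8 Pa = 1.172×10^5 psi
Total = 1452 + 33493 + 12843 + 1.027×10^5 + 1.172×10^5 = 2.6767×10^5 psi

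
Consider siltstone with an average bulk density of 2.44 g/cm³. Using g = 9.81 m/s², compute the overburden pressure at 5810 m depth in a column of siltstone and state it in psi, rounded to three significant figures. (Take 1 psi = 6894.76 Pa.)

siltstone: 2440 kg/m³ × 9.81 m/s² × 5810 m = 1.391×10^8 Pa = 20170 psi

20200 psi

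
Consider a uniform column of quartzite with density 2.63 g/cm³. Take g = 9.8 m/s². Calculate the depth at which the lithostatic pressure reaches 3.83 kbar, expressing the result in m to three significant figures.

14900 m

h = P/(ρg) = 3.83 kbar / (2630 kg/m³ × 9.8 m/s²) = 3.830×10^8 Pa / 25774 Pa/m = 14860 m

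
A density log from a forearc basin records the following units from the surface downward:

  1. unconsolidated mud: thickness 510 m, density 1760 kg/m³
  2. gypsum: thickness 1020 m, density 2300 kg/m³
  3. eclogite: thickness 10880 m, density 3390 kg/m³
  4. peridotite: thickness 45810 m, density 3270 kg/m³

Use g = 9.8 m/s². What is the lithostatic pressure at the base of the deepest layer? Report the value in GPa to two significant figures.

1.9 GPa

unconsolidated mud: 1760 kg/m³ × 9.8 m/s² × 510 m = 8.796×10^6 Pa = 8.796×10^-3 GPa
gypsum: 2300 kg/m³ × 9.8 m/s² × 1020 m = 2.299×10^7 Pa = 0.02299 GPa
eclogite: 3390 kg/m³ × 9.8 m/s² × 10880 m = 3.615×10^8 Pa = 0.3615 GPa
peridotite: 3270 kg/m³ × 9.8 m/s² × 45810 m = 1.468×10^9 Pa = 1.468 GPa
Total = 8.796×10^-3 + 0.02299 + 0.3615 + 1.468 = 1.8613 GPa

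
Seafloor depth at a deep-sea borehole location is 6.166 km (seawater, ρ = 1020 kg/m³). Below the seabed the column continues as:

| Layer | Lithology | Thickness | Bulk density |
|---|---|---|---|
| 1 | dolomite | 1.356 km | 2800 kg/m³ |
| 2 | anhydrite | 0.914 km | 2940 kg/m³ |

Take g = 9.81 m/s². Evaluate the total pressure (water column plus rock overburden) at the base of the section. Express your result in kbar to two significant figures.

1.3 kbar

seawater: 1020 kg/m³ × 9.81 m/s² × 6166 m = 6.170×10^7 Pa = 0.6170 kbar
dolomite: 2800 kg/m³ × 9.81 m/s² × 1356 m = 3.725×10^7 Pa = 0.3725 kbar
anhydrite: 2940 kg/m³ × 9.81 m/s² × 914 m = 2.636×10^7 Pa = 0.2636 kbar
Total = 0.6170 + 0.3725 + 0.2636 = 1.2531 kbar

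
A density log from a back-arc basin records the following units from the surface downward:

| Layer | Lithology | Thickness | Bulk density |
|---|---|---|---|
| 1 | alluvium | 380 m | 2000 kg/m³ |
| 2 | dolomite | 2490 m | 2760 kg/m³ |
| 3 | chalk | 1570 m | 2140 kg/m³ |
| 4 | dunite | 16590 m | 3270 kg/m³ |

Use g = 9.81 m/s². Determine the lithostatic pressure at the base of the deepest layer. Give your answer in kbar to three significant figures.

6.40 kbar

alluvium: 2000 kg/m³ × 9.81 m/s² × 380 m = 7.456×10^6 Pa = 0.07456 kbar
dolomite: 2760 kg/m³ × 9.81 m/s² × 2490 m = 6.742×10^7 Pa = 0.6742 kbar
chalk: 2140 kg/m³ × 9.81 m/s² × 1570 m = 3.296×10^7 Pa = 0.3296 kbar
dunite: 3270 kg/m³ × 9.81 m/s² × 16590 m = 5.322×10^8 Pa = 5.322 kbar
Total = 0.07456 + 0.6742 + 0.3296 + 5.322 = 6.4002 kbar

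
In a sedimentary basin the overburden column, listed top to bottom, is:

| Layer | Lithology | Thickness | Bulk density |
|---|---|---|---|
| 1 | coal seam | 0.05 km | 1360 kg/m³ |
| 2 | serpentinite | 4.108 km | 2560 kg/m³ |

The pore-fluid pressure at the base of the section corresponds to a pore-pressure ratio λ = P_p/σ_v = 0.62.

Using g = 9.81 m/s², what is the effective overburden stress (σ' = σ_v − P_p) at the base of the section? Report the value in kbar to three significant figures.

Overburden (lithostatic) stress σ_v:
coal seam: 1360 kg/m³ × 9.81 m/s² × 50 m = 6.671×10^5 Pa = 0.6671 MPa
serpentinite: 2560 kg/m³ × 9.81 m/s² × 4108 m = 1.032×10^8 Pa = 103.2 MPa
Total = 0.6671 + 103.2 = 103.83 MPa
Pore pressure P_p = λ·σ_v = 0.62 × 103.8 MPa = 64.38 MPa
Effective stress σ' = σ_v − P_p = 103.8 − 64.38 = 39.457 MPa = 0.39457 kbar

0.395 kbar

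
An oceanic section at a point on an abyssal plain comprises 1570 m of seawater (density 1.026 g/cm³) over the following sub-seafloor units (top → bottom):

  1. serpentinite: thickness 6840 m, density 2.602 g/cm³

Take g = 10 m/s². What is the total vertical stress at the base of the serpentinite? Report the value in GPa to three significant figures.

0.194 GPa

seawater: 1026 kg/m³ × 10 m/s² × 1570 m = 1.611×10^7 Pa = 0.01611 GPa
serpentinite: 2602 kg/m³ × 10 m/s² × 6840 m = 1.780×10^8 Pa = 0.1780 GPa
Total = 0.01611 + 0.1780 = 0.19408 GPa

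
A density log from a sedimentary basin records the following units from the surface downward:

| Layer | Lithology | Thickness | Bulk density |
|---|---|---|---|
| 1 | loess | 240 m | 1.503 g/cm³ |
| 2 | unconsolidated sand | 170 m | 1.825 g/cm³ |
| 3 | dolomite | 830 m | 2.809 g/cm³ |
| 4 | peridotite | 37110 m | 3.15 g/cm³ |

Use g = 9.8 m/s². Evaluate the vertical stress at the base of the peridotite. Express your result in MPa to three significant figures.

1180 MPa

loess: 1503 kg/m³ × 9.8 m/s² × 240 m = 3.535×10^6 Pa = 3.535 MPa
unconsolidated sand: 1825 kg/m³ × 9.8 m/s² × 170 m = 3.040×10^6 Pa = 3.040 MPa
dolomite: 2809 kg/m³ × 9.8 m/s² × 830 m = 2.285×10^7 Pa = 22.85 MPa
peridotite: 3150 kg/m³ × 9.8 m/s² × 37110 m = 1.146×10^9 Pa = 1146 MPa
Total = 3.535 + 3.040 + 22.85 + 1146 = 1175.0 MPa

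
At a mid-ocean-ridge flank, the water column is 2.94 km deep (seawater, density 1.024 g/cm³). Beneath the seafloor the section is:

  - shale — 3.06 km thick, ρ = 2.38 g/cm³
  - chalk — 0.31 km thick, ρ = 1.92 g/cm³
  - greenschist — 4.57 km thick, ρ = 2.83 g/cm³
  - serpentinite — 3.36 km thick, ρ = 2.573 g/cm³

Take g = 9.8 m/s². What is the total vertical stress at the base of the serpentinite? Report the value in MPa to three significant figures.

seawater: 1024 kg/m³ × 9.8 m/s² × 2940 m = 2.950×10^7 Pa = 29.50 MPa
shale: 2380 kg/m³ × 9.8 m/s² × 3060 m = 7.137×10^7 Pa = 71.37 MPa
chalk: 1920 kg/m³ × 9.8 m/s² × 310 m = 5.833×10^6 Pa = 5.833 MPa
greenschist: 2830 kg/m³ × 9.8 m/s² × 4570 m = 1.267×10^8 Pa = 126.7 MPa
serpentinite: 2573 kg/m³ × 9.8 m/s² × 3360 m = 8.472×10^7 Pa = 84.72 MPa
Total = 29.50 + 71.37 + 5.833 + 126.7 + 84.72 = 318.18 MPa

318 MPa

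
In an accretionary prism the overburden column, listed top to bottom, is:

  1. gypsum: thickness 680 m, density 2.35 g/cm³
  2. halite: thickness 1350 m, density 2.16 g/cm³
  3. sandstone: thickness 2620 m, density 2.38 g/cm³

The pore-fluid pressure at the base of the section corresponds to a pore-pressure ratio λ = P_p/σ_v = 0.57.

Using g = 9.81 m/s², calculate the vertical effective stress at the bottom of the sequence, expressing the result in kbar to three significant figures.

Overburden (lithostatic) stress σ_v:
gypsum: 2350 kg/m³ × 9.81 m/s² × 680 m = 1.568×10^7 Pa = 15.68 MPa
halite: 2160 kg/m³ × 9.81 m/s² × 1350 m = 2.861×10^7 Pa = 28.61 MPa
sandstone: 2380 kg/m³ × 9.81 m/s² × 2620 m = 6.117×10^7 Pa = 61.17 MPa
Total = 15.68 + 28.61 + 61.17 = 105.45 MPa
Pore pressure P_p = λ·σ_v = 0.57 × 105.5 MPa = 60.11 MPa
Effective stress σ' = σ_v − P_p = 105.5 − 60.11 = 45.345 MPa = 0.45345 kbar

0.453 kbar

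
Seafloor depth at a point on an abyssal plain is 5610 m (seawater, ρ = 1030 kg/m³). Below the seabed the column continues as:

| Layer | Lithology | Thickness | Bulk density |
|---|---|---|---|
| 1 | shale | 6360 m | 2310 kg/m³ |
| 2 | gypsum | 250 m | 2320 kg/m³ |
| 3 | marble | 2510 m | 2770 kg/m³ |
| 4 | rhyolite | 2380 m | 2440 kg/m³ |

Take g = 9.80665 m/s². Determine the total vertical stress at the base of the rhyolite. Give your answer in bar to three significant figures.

3320 bar

seawater: 1030 kg/m³ × 9.80665 m/s² × 5610 m = 5.667×10^7 Pa = 566.7 bar
shale: 2310 kg/m³ × 9.80665 m/s² × 6360 m = 1.441×10^8 Pa = 1441 bar
gypsum: 2320 kg/m³ × 9.80665 m/s² × 250 m = 5.688×10^6 Pa = 56.88 bar
marble: 2770 kg/m³ × 9.80665 m/s² × 2510 m = 6.818×10^7 Pa = 681.8 bar
rhyolite: 2440 kg/m³ × 9.80665 m/s² × 2380 m = 5.695×10^7 Pa = 569.5 bar
Total = 566.7 + 1441 + 56.88 + 681.8 + 569.5 = 3315.6 bar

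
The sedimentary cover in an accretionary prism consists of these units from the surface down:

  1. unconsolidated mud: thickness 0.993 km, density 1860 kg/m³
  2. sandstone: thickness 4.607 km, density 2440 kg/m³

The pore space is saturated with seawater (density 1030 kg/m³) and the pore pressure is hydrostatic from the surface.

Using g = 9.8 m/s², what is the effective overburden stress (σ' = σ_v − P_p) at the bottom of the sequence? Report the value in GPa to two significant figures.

0.072 GPa

Overburden (lithostatic) stress σ_v:
unconsolidated mud: 1860 kg/m³ × 9.8 m/s² × 993 m = 1.810×10^7 Pa = 18.10 MPa
sandstone: 2440 kg/m³ × 9.8 m/s² × 4607 m = 1.102×10^8 Pa = 110.2 MPa
Total = 18.10 + 110.2 = 128.26 MPa
Pore pressure P_p = 1030 kg/m³ × 9.8 m/s² × 5600 m = 5.653×10^7 Pa = 56.53 MPa
Effective stress σ' = σ_v − P_p = 128.3 − 56.53 = 71.737 MPa = 0.071737 GPa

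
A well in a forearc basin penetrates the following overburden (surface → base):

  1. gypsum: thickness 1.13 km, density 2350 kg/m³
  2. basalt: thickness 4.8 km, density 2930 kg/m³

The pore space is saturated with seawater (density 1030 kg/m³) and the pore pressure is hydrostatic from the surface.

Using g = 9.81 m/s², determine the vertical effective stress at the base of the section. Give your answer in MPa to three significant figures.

104 MPa

Overburden (lithostatic) stress σ_v:
gypsum: 2350 kg/m³ × 9.81 m/s² × 1130 m = 2.605×10^7 Pa = 26.05 MPa
basalt: 2930 kg/m³ × 9.81 m/s² × 4800 m = 1.380×10^8 Pa = 138.0 MPa
Total = 26.05 + 138.0 = 164.02 MPa
Pore pressure P_p = 1030 kg/m³ × 9.81 m/s² × 5930 m = 5.992×10^7 Pa = 59.92 MPa
Effective stress σ' = σ_v − P_p = 164.0 − 59.92 = 104.10 MPa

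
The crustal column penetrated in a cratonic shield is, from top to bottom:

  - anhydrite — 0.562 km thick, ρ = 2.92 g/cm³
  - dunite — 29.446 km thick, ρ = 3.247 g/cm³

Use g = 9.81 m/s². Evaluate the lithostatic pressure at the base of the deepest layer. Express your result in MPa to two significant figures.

anhydrite: 2920 kg/m³ × 9.81 m/s² × 562 m = 1.610×10^7 Pa = 16.10 MPa
dunite: 3247 kg/m³ × 9.81 m/s² × 29446 m = 9.379×10^8 Pa = 937.9 MPa
Total = 16.10 + 937.9 = 954.04 MPa

950 MPa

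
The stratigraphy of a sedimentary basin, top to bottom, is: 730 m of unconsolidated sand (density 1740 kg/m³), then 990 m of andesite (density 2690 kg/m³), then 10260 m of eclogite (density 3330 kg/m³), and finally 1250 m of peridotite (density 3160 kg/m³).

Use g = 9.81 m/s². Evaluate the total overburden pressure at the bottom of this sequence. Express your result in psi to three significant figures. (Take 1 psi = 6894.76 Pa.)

unconsolidated sand: 1740 kg/m³ × 9.81 m/s² × 730 m = 1.246×10^7 Pa = 1807 psi
andesite: 2690 kg/m³ × 9.81 m/s² × 990 m = 2.613×10^7 Pa = 3789 psi
eclogite: 3330 kg/m³ × 9.81 m/s² × 10260 m = 3.352×10^8 Pa = 48612 psi
peridotite: 3160 kg/m³ × 9.81 m/s² × 1250 m = 3.875×10^7 Pa = 5620 psi
Total = 1807 + 3789 + 48612 + 5620 = 59828 psi

59800 psi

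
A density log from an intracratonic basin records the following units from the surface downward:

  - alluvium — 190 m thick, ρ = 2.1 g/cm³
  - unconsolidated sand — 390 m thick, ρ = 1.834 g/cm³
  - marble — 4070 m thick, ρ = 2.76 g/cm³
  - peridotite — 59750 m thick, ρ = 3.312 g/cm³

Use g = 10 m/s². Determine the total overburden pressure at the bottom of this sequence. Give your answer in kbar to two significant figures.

21 kbar

alluvium: 2100 kg/m³ × 10 m/s² × 190 m = 3.990×10^6 Pa = 0.03990 kbar
unconsolidated sand: 1834 kg/m³ × 10 m/s² × 390 m = 7.153×10^6 Pa = 0.07153 kbar
marble: 2760 kg/m³ × 10 m/s² × 4070 m = 1.123×10^8 Pa = 1.123 kbar
peridotite: 3312 kg/m³ × 10 m/s² × 59750 m = 1.979×10^9 Pa = 19.79 kbar
Total = 0.03990 + 0.07153 + 1.123 + 19.79 = 21.024 kbar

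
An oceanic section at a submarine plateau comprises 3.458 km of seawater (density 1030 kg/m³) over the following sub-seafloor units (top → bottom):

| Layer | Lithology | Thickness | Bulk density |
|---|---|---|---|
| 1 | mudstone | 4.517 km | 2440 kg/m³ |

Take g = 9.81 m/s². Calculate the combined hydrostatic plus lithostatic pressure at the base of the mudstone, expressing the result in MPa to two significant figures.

seawater: 1030 kg/m³ × 9.81 m/s² × 3458 m = 3.494×10^7 Pa = 34.94 MPa
mudstone: 2440 kg/m³ × 9.81 m/s² × 4517 m = 1.081×10^8 Pa = 108.1 MPa
Total = 34.94 + 108.1 = 143.06 MPa

140 MPa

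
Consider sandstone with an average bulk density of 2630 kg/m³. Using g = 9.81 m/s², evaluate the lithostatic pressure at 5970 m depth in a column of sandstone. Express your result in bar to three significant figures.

sandstone: 2630 kg/m³ × 9.81 m/s² × 5970 m = 1.540×10^8 Pa = 1540 bar

1540 bar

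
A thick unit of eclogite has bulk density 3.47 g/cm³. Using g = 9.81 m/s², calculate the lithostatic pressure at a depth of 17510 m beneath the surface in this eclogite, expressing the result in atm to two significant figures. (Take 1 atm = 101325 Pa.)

eclogite: 3470 kg/m³ × 9.81 m/s² × 17510 m = 5.961×10^8 Pa = 5883 atm

5900 atm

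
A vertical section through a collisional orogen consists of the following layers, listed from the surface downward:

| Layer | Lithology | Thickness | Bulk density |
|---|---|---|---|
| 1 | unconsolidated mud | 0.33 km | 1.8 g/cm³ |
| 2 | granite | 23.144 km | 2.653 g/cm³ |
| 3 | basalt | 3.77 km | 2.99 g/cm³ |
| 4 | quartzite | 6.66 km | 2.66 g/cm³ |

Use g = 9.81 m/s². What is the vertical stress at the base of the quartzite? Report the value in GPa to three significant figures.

unconsolidated mud: 1800 kg/m³ × 9.81 m/s² × 330 m = 5.827×10^6 Pa = 5.827×10^-3 GPa
granite: 2653 kg/m³ × 9.81 m/s² × 23144 m = 6.023×10^8 Pa = 0.6023 GPa
basalt: 2990 kg/m³ × 9.81 m/s² × 3770 m = 1.106×10^8 Pa = 0.1106 GPa
quartzite: 2660 kg/m³ × 9.81 m/s² × 6660 m = 1.738×10^8 Pa = 0.1738 GPa
Total = 5.827×10^-3 + 0.6023 + 0.1106 + 0.1738 = 0.89254 GPa

0.893 GPa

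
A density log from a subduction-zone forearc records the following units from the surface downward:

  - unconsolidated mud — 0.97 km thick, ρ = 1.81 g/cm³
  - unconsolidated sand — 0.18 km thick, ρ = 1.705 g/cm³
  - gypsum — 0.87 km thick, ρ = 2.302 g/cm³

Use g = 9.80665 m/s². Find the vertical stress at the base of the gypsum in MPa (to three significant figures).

unconsolidated mud: 1810 kg/m³ × 9.80665 m/s² × 970 m = 1.722×10^7 Pa = 17.22 MPa
unconsolidated sand: 1705 kg/m³ × 9.80665 m/s² × 180 m = 3.010×10^6 Pa = 3.010 MPa
gypsum: 2302 kg/m³ × 9.80665 m/s² × 870 m = 1.964×10^7 Pa = 19.64 MPa
Total = 17.22 + 3.010 + 19.64 = 39.867 MPa

39.9 MPa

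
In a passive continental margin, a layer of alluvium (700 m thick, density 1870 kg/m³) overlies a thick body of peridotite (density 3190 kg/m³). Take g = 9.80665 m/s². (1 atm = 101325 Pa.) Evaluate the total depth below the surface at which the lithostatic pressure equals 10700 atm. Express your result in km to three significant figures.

Pressure at base of upper layers: 1870×9.80665×700 = 1.284×10^7 Pa = 126.7 atm
Remaining pressure to be supplied by peridotite: 1.084×10^9 − 1.284×10^7 = 1.071×10^9 Pa
Additional depth in peridotite = 1.071×10^9 Pa / (3190 kg/m³ × 9.80665 m/s²) = 34247 m
Total depth = 700 m + 34247 m = 34947 m
= 34.947 km

34.9 km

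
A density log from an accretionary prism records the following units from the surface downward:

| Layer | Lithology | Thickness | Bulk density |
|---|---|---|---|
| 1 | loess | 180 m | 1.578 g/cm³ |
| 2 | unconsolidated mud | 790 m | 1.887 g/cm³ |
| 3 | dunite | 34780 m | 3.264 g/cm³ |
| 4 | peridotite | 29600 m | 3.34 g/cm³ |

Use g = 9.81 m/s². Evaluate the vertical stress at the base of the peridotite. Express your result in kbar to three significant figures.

loess: 1578 kg/m³ × 9.81 m/s² × 180 m = 2.786×10^6 Pa = 0.02786 kbar
unconsolidated mud: 1887 kg/m³ × 9.81 m/s² × 790 m = 1.462×10^7 Pa = 0.1462 kbar
dunite: 3264 kg/m³ × 9.81 m/s² × 34780 m = 1.114×10^9 Pa = 11.14 kbar
peridotite: 3340 kg/m³ × 9.81 m/s² × 29600 m = 9.699×10^8 Pa = 9.699 kbar
Total = 0.02786 + 0.1462 + 11.14 + 9.699 = 21.009 kbar

21.0 kbar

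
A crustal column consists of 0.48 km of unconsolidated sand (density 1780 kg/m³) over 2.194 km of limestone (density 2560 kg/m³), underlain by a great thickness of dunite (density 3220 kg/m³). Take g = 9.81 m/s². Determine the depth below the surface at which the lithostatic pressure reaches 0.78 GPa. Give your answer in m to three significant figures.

Pressure at base of upper layers: 1780×9.81×480 + 2560×9.81×2194 = 6.348×10^7 Pa = 0.06348 GPa
Remaining pressure to be supplied by dunite: 7.800×10^8 − 6.348×10^7 = 7.165×10^8 Pa
Additional depth in dunite = 7.165×10^8 Pa / (3220 kg/m³ × 9.81 m/s²) = 22683 m
Total depth = 2674 m + 22683 m = 25357 m

25400 m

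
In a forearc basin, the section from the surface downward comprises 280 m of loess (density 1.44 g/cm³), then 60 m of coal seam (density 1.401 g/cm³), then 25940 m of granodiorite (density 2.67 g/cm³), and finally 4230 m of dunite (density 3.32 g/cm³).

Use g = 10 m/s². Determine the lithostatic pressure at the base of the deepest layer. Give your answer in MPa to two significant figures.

loess: 1440 kg/m³ × 10 m/s² × 280 m = 4.032×10^6 Pa = 4.032 MPa
coal seam: 1401 kg/m³ × 10 m/s² × 60 m = 8.406×10^5 Pa = 0.8406 MPa
granodiorite: 2670 kg/m³ × 10 m/s² × 25940 m = 6.926×10^8 Pa = 692.6 MPa
dunite: 3320 kg/m³ × 10 m/s² × 4230 m = 1.404×10^8 Pa = 140.4 MPa
Total = 4.032 + 0.8406 + 692.6 + 140.4 = 837.91 MPa

840 MPa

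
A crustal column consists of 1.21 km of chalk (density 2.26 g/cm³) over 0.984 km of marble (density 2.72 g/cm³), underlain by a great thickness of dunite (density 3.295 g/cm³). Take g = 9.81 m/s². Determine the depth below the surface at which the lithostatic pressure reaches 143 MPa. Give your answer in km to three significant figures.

Pressure at base of upper layers: 2260×9.81×1210 + 2720×9.81×984 = 5.308×10^7 Pa = 53.08 MPa
Remaining pressure to be supplied by dunite: 1.430×10^8 − 5.308×10^7 = 8.992×10^7 Pa
Additional depth in dunite = 8.992×10^7 Pa / (3295 kg/m³ × 9.81 m/s²) = 2781.8 m
Total depth = 2194 m + 2781.8 m = 4975.8 m
= 4.9758 km

4.98 km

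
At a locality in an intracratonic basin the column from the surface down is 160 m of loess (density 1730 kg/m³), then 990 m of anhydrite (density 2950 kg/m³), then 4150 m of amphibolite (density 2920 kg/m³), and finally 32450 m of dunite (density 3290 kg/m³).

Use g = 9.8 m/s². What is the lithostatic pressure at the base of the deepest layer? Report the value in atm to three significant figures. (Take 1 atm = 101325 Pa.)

11800 atm

loess: 1730 kg/m³ × 9.8 m/s² × 160 m = 2.713×10^6 Pa = 26.77 atm
anhydrite: 2950 kg/m³ × 9.8 m/s² × 990 m = 2.862×10^7 Pa = 282.5 atm
amphibolite: 2920 kg/m³ × 9.8 m/s² × 4150 m = 1.188×10^8 Pa = 1172 atm
dunite: 3290 kg/m³ × 9.8 m/s² × 32450 m = 1.046×10^9 Pa = 10326 atm
Total = 26.77 + 282.5 + 1172 + 10326 = 11807 atm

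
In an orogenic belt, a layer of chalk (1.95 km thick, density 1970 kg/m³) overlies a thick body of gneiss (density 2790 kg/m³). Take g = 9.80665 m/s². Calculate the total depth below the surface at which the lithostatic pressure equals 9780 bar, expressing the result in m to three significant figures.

36300 m

Pressure at base of upper layers: 1970×9.80665×1950 = 3.767×10^7 Pa = 376.7 bar
Remaining pressure to be supplied by gneiss: 9.780×10^8 − 3.767×10^7 = 9.403×10^8 Pa
Additional depth in gneiss = 9.403×10^8 Pa / (2790 kg/m³ × 9.80665 m/s²) = 34368 m
Total depth = 1950 m + 34368 m = 36318 m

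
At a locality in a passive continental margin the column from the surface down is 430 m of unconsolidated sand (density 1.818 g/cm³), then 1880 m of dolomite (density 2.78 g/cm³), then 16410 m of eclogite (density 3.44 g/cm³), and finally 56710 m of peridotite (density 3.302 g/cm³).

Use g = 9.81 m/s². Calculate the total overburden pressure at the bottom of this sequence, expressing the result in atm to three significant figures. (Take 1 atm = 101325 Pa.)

24200 atm

unconsolidated sand: 1818 kg/m³ × 9.81 m/s² × 430 m = 7.669×10^6 Pa = 75.69 atm
dolomite: 2780 kg/m³ × 9.81 m/s² × 1880 m = 5.127×10^7 Pa = 506.0 atm
eclogite: 3440 kg/m³ × 9.81 m/s² × 16410 m = 5.538×10^8 Pa = 5465 atm
peridotite: 3302 kg/m³ × 9.81 m/s² × 56710 m = 1.837×10^9 Pa = 18130 atm
Total = 75.69 + 506.0 + 5465 + 18130 = 24177 atm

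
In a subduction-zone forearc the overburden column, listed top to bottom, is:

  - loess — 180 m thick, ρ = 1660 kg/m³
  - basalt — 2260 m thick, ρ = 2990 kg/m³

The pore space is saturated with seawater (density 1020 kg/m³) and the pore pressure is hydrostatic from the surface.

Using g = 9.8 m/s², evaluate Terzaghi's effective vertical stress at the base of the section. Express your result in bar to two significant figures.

Overburden (lithostatic) stress σ_v:
loess: 1660 kg/m³ × 9.8 m/s² × 180 m = 2.928×10^6 Pa = 2.928 MPa
basalt: 2990 kg/m³ × 9.8 m/s² × 2260 m = 6.622×10^7 Pa = 66.22 MPa
Total = 2.928 + 66.22 = 69.151 MPa
Pore pressure P_p = 1020 kg/m³ × 9.8 m/s² × 2440 m = 2.439×10^7 Pa = 24.39 MPa
Effective stress σ' = σ_v − P_p = 69.15 − 24.39 = 44.761 MPa = 447.61 bar

450 bar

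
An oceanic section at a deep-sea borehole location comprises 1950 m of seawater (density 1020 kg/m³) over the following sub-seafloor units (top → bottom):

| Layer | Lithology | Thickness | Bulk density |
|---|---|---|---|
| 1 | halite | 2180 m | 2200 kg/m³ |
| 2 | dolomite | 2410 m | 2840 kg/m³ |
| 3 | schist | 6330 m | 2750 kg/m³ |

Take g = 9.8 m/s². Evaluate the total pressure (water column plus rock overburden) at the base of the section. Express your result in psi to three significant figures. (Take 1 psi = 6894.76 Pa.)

44100 psi

seawater: 1020 kg/m³ × 9.8 m/s² × 1950 m = 1.949×10^7 Pa = 2827 psi
halite: 2200 kg/m³ × 9.8 m/s² × 2180 m = 4.700×10^7 Pa = 6817 psi
dolomite: 2840 kg/m³ × 9.8 m/s² × 2410 m = 6.708×10^7 Pa = 9728 psi
schist: 2750 kg/m³ × 9.8 m/s² × 6330 m = 1.706×10^8 Pa = 24742 psi
Total = 2827 + 6817 + 9728 + 24742 = 44115 psi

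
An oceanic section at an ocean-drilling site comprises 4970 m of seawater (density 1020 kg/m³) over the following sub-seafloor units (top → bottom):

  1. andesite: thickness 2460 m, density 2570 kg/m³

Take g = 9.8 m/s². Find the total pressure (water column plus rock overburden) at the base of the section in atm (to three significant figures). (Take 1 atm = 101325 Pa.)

1100 atm

seawater: 1020 kg/m³ × 9.8 m/s² × 4970 m = 4.968×10^7 Pa = 490.3 atm
andesite: 2570 kg/m³ × 9.8 m/s² × 2460 m = 6.196×10^7 Pa = 611.5 atm
Total = 490.3 + 611.5 = 1101.8 atm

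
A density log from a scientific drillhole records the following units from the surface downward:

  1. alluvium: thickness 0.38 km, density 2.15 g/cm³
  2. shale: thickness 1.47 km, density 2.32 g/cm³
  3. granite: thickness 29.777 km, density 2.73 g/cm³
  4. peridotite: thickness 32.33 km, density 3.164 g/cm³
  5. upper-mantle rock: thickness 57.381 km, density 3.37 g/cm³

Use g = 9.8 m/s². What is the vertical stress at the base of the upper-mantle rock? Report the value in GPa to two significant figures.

3.7 GPa

alluvium: 2150 kg/m³ × 9.8 m/s² × 380 m = 8.007×10^6 Pa = 8.007×10^-3 GPa
shale: 2320 kg/m³ × 9.8 m/s² × 1470 m = 3.342×10^7 Pa = 0.03342 GPa
granite: 2730 kg/m³ × 9.8 m/s² × 29777 m = 7.967×10^8 Pa = 0.7967 GPa
peridotite: 3164 kg/m³ × 9.8 m/s² × 32330 m = 1.002×10^9 Pa = 1.002 GPa
upper-mantle rock: 3370 kg/m³ × 9.8 m/s² × 57381 m = 1.895×10^9 Pa = 1.895 GPa
Total = 8.007×10^-3 + 0.03342 + 0.7967 + 1.002 + 1.895 = 3.7356 GPa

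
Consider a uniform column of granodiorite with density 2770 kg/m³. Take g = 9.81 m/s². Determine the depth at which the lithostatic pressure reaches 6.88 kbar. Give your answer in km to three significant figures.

25.3 km

h = P/(ρg) = 6.88 kbar / (2770 kg/m³ × 9.81 m/s²) = 6.880×10^8 Pa / 27174 Pa/m = 25319 m
= 25.319 km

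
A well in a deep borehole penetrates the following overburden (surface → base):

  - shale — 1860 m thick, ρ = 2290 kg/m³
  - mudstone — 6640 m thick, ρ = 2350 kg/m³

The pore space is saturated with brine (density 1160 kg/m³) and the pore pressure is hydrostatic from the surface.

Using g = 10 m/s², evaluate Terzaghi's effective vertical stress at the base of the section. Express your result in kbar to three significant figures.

Overburden (lithostatic) stress σ_v:
shale: 2290 kg/m³ × 10 m/s² × 1860 m = 4.259×10^7 Pa = 42.59 MPa
mudstone: 2350 kg/m³ × 10 m/s² × 6640 m = 1.560×10^8 Pa = 156.0 MPa
Total = 42.59 + 156.0 = 198.63 MPa
Pore pressure P_p = 1160 kg/m³ × 10 m/s² × 8500 m = 9.860×10^7 Pa = 98.60 MPa
Effective stress σ' = σ_v − P_p = 198.6 − 98.60 = 100.03 MPa = 1.0003 kbar

1.00 kbar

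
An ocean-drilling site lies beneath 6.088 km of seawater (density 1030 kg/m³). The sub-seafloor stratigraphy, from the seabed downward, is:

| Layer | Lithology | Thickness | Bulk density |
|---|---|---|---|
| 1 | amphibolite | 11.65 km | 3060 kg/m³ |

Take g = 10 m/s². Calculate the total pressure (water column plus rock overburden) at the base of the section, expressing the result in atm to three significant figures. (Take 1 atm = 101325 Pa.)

4140 atm

seawater: 1030 kg/m³ × 10 m/s² × 6088 m = 6.271×10^7 Pa = 618.9 atm
amphibolite: 3060 kg/m³ × 10 m/s² × 11650 m = 3.565×10^8 Pa = 3518 atm
Total = 618.9 + 3518 = 4137.1 atm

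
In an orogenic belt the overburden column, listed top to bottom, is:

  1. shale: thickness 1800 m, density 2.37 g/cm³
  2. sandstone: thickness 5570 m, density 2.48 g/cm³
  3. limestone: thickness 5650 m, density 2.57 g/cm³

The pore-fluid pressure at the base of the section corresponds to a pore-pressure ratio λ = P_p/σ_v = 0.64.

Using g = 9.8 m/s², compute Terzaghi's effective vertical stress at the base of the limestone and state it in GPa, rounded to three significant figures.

0.115 GPa

Overburden (lithostatic) stress σ_v:
shale: 2370 kg/m³ × 9.8 m/s² × 1800 m = 4.181×10^7 Pa = 41.81 MPa
sandstone: 2480 kg/m³ × 9.8 m/s² × 5570 m = 1.354×10^8 Pa = 135.4 MPa
limestone: 2570 kg/m³ × 9.8 m/s² × 5650 m = 1.423×10^8 Pa = 142.3 MPa
Total = 41.81 + 135.4 + 142.3 = 319.48 MPa
Pore pressure P_p = λ·σ_v = 0.64 × 319.5 MPa = 204.5 MPa
Effective stress σ' = σ_v − P_p = 319.5 − 204.5 = 115.01 MPa = 0.11501 GPa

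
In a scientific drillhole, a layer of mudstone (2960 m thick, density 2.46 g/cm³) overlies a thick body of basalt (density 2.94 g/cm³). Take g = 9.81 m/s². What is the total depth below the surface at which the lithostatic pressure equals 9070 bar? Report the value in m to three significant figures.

31900 m

Pressure at base of upper layers: 2460×9.81×2960 = 7.143×10^7 Pa = 714.3 bar
Remaining pressure to be supplied by basalt: 9.070×10^8 − 7.143×10^7 = 8.356×10^8 Pa
Additional depth in basalt = 8.356×10^8 Pa / (2940 kg/m³ × 9.81 m/s²) = 28971 m
Total depth = 2960 m + 28971 m = 31931 m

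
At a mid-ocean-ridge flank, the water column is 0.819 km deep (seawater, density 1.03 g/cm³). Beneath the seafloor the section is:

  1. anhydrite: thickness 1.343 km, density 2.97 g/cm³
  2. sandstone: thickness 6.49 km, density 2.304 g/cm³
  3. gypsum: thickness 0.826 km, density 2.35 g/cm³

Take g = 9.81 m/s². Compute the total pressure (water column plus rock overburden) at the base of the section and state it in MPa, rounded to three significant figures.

213 MPa

seawater: 1030 kg/m³ × 9.81 m/s² × 819 m = 8.275×10^6 Pa = 8.275 MPa
anhydrite: 2970 kg/m³ × 9.81 m/s² × 1343 m = 3.913×10^7 Pa = 39.13 MPa
sandstone: 2304 kg/m³ × 9.81 m/s² × 6490 m = 1.467×10^8 Pa = 146.7 MPa
gypsum: 2350 kg/m³ × 9.81 m/s² × 826 m = 1.904×10^7 Pa = 19.04 MPa
Total = 8.275 + 39.13 + 146.7 + 19.04 = 213.14 MPa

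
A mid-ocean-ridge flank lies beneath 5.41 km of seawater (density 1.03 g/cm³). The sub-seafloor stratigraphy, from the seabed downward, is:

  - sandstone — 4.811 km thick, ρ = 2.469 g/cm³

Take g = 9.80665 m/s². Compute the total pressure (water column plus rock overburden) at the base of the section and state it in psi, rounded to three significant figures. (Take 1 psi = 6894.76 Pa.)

seawater: 1030 kg/m³ × 9.80665 m/s² × 5410 m = 5.465×10^7 Pa = 7926 psi
sandstone: 2469 kg/m³ × 9.80665 m/s² × 4811 m = 1.165×10^8 Pa = 16895 psi
Total = 7926 + 16895 = 24821 psi

24800 psi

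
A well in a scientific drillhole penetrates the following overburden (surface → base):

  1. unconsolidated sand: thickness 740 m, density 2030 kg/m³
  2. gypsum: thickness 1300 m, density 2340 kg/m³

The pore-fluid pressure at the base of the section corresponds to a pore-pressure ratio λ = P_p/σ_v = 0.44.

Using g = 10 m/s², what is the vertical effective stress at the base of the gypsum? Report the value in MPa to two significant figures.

Overburden (lithostatic) stress σ_v:
unconsolidated sand: 2030 kg/m³ × 10 m/s² × 740 m = 1.502×10^7 Pa = 15.02 MPa
gypsum: 2340 kg/m³ × 10 m/s² × 1300 m = 3.042×10^7 Pa = 30.42 MPa
Total = 15.02 + 30.42 = 45.442 MPa
Pore pressure P_p = λ·σ_v = 0.44 × 45.44 MPa = 19.99 MPa
Effective stress σ' = σ_v − P_p = 45.44 − 19.99 = 25.448 MPa

25 MPa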